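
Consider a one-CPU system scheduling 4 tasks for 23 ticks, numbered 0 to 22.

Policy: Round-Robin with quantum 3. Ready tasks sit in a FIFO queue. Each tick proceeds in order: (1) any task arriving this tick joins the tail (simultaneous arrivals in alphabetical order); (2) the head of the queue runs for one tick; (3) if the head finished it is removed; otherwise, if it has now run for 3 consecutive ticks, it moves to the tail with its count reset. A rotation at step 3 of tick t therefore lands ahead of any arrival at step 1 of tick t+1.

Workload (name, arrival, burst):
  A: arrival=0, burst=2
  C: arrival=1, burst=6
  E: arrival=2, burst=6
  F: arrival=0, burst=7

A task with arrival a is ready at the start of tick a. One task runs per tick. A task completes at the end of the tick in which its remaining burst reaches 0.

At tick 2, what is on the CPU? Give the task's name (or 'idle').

t=0: queue=[A,F] q_used=0 → run A
t=1: queue=[A,F,C] q_used=1 → run A
t=2: queue=[F,C,E] q_used=0 → run F
t=3: queue=[F,C,E] q_used=1 → run F
t=4: queue=[F,C,E] q_used=2 → run F
t=5: queue=[C,E,F] q_used=0 → run C
t=6: queue=[C,E,F] q_used=1 → run C
t=7: queue=[C,E,F] q_used=2 → run C
t=8: queue=[E,F,C] q_used=0 → run E
t=9: queue=[E,F,C] q_used=1 → run E
t=10: queue=[E,F,C] q_used=2 → run E
t=11: queue=[F,C,E] q_used=0 → run F
t=12: queue=[F,C,E] q_used=1 → run F
t=13: queue=[F,C,E] q_used=2 → run F
t=14: queue=[C,E,F] q_used=0 → run C
t=15: queue=[C,E,F] q_used=1 → run C
t=16: queue=[C,E,F] q_used=2 → run C
t=17: queue=[E,F] q_used=0 → run E
t=18: queue=[E,F] q_used=1 → run E
t=19: queue=[E,F] q_used=2 → run E
t=20: queue=[F] q_used=0 → run F
t=21: (idle)
t=22: (idle)

running at tick 2 = F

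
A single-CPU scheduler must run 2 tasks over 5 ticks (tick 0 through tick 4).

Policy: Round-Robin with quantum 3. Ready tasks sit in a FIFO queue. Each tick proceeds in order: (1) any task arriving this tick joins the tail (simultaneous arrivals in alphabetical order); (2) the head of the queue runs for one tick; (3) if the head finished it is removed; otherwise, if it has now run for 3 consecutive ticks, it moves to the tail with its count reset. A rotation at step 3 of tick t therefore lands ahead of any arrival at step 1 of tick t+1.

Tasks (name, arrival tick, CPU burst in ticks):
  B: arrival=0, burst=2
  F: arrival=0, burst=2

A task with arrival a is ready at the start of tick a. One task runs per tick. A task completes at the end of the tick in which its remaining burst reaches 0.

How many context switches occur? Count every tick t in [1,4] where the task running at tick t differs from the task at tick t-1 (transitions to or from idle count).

context switches = 2

t=0: queue=[B,F] q_used=0 → run B
t=1: queue=[B,F] q_used=1 → run B
t=2: queue=[F] q_used=0 → run F
t=3: queue=[F] q_used=1 → run F
t=4: (idle)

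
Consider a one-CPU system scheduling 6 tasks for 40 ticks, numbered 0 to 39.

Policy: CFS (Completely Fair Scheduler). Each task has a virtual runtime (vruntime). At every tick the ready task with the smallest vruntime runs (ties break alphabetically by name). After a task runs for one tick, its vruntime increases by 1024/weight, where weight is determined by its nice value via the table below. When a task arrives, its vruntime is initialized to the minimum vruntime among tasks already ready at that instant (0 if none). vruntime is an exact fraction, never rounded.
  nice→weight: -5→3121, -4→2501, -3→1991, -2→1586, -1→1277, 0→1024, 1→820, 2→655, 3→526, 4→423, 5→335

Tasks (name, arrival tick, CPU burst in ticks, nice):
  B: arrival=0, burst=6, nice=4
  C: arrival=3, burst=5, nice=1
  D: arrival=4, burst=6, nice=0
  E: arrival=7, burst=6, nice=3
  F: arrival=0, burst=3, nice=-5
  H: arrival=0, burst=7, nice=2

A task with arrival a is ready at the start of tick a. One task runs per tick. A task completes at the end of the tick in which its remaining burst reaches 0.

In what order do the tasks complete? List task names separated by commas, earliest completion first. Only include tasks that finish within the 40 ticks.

t=0: vr[B=0 F=0 H=0] → run B
t=1: vr[B=1024/423 F=0 H=0] → run F
t=2: vr[B=1024/423 F=1024/3121 H=0] → run H
t=3: vr[B=1024/423 C=1024/3121 F=1024/3121 H=1024/655] → run C
t=4: vr[B=1024/423 C=1008896/639805 D=1024/3121 F=1024/3121 H=1024/655] → run D
t=5: vr[B=1024/423 C=1008896/639805 D=4145/3121 F=1024/3121 H=1024/655] → run F
t=6: vr[B=1024/423 C=1008896/639805 D=4145/3121 F=2048/3121 H=1024/655] → run F
t=7: vr[B=1024/423 C=1008896/639805 D=4145/3121 E=4145/3121 H=1024/655] → run D
t=8: vr[B=1024/423 C=1008896/639805 D=7266/3121 E=4145/3121 H=1024/655] → run E
t=9: vr[B=1024/423 C=1008896/639805 D=7266/3121 E=2688087/820823 H=1024/655] → run H
t=10: vr[B=1024/423 C=1008896/639805 D=7266/3121 E=2688087/820823 H=2048/655] → run C
t=11: vr[B=1024/423 C=1807872/639805 D=7266/3121 E=2688087/820823 H=2048/655] → run D
t=12: vr[B=1024/423 C=1807872/639805 D=10387/3121 E=2688087/820823 H=2048/655] → run B
t=13: vr[B=2048/423 C=1807872/639805 D=10387/3121 E=2688087/820823 H=2048/655] → run C
t=14: vr[B=2048/423 C=2606848/639805 D=10387/3121 E=2688087/820823 H=2048/655] → run H
t=15: vr[B=2048/423 C=2606848/639805 D=10387/3121 E=2688087/820823 H=3072/655] → run E
t=16: vr[B=2048/423 C=2606848/639805 D=10387/3121 E=4286039/820823 H=3072/655] → run D
t=17: vr[B=2048/423 C=2606848/639805 D=13508/3121 E=4286039/820823 H=3072/655] → run C
t=18: vr[B=2048/423 C=3405824/639805 D=13508/3121 E=4286039/820823 H=3072/655] → run D
t=19: vr[B=2048/423 C=3405824/639805 D=16629/3121 E=4286039/820823 H=3072/655] → run H
t=20: vr[B=2048/423 C=3405824/639805 D=16629/3121 E=4286039/820823 H=4096/655] → run B
t=21: vr[B=1024/141 C=3405824/639805 D=16629/3121 E=4286039/820823 H=4096/655] → run E
t=22: vr[B=1024/141 C=3405824/639805 D=16629/3121 E=5883991/820823 H=4096/655] → run C
t=23: vr[B=1024/141 D=16629/3121 E=5883991/820823 H=4096/655] → run D
t=24: vr[B=1024/141 E=5883991/820823 H=4096/655] → run H
t=25: vr[B=1024/141 E=5883991/820823 H=1024/131] → run E
t=26: vr[B=1024/141 E=7481943/820823 H=1024/131] → run B
t=27: vr[B=4096/423 E=7481943/820823 H=1024/131] → run H
t=28: vr[B=4096/423 E=7481943/820823 H=6144/655] → run E
t=29: vr[B=4096/423 E=9079895/820823 H=6144/655] → run H
t=30: vr[B=4096/423 E=9079895/820823] → run B
t=31: vr[B=5120/423 E=9079895/820823] → run E
t=32: vr[B=5120/423] → run B
t=33: (idle)
t=34: (idle)
t=35: (idle)
t=36: (idle)
t=37: (idle)
t=38: (idle)
t=39: (idle)

completion order = F, C, D, H, E, B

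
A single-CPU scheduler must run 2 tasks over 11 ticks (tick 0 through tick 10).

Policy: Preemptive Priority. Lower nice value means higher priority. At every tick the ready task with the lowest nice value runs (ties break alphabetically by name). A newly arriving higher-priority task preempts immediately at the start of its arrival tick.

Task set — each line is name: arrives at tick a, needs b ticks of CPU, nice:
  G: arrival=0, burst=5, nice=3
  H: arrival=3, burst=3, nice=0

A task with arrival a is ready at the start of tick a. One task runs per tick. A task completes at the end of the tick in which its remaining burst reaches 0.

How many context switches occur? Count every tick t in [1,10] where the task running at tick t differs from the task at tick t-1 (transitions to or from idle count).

t=0: ready={G} → run G
t=1: ready={G} → run G
t=2: ready={G} → run G
t=3: ready={G,H} → run H
t=4: ready={G,H} → run H
t=5: ready={G,H} → run H
t=6: ready={G} → run G
t=7: ready={G} → run G
t=8: (idle)
t=9: (idle)
t=10: (idle)

context switches = 3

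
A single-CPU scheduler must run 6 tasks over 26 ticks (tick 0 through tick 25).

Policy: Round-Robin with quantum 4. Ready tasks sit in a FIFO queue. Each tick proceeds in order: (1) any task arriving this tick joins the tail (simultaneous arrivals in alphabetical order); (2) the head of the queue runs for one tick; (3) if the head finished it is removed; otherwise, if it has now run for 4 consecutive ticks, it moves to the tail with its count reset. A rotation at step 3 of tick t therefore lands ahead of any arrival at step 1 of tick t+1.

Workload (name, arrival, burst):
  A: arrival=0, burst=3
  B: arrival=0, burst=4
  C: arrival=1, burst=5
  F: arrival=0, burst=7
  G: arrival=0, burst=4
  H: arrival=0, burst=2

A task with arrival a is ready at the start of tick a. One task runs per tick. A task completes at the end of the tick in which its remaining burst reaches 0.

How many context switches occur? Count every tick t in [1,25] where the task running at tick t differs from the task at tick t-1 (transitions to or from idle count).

t=0: queue=[A,B,F,G,H] q_used=0 → run A
t=1: queue=[A,B,F,G,H,C] q_used=1 → run A
t=2: queue=[A,B,F,G,H,C] q_used=2 → run A
t=3: queue=[B,F,G,H,C] q_used=0 → run B
t=4: queue=[B,F,G,H,C] q_used=1 → run B
t=5: queue=[B,F,G,H,C] q_used=2 → run B
t=6: queue=[B,F,G,H,C] q_used=3 → run B
t=7: queue=[F,G,H,C] q_used=0 → run F
t=8: queue=[F,G,H,C] q_used=1 → run F
t=9: queue=[F,G,H,C] q_used=2 → run F
t=10: queue=[F,G,H,C] q_used=3 → run F
t=11: queue=[G,H,C,F] q_used=0 → run G
t=12: queue=[G,H,C,F] q_used=1 → run G
t=13: queue=[G,H,C,F] q_used=2 → run G
t=14: queue=[G,H,C,F] q_used=3 → run G
t=15: queue=[H,C,F] q_used=0 → run H
t=16: queue=[H,C,F] q_used=1 → run H
t=17: queue=[C,F] q_used=0 → run C
t=18: queue=[C,F] q_used=1 → run C
t=19: queue=[C,F] q_used=2 → run C
t=20: queue=[C,F] q_used=3 → run C
t=21: queue=[F,C] q_used=0 → run F
t=22: queue=[F,C] q_used=1 → run F
t=23: queue=[F,C] q_used=2 → run F
t=24: queue=[C] q_used=0 → run C
t=25: (idle)

context switches = 8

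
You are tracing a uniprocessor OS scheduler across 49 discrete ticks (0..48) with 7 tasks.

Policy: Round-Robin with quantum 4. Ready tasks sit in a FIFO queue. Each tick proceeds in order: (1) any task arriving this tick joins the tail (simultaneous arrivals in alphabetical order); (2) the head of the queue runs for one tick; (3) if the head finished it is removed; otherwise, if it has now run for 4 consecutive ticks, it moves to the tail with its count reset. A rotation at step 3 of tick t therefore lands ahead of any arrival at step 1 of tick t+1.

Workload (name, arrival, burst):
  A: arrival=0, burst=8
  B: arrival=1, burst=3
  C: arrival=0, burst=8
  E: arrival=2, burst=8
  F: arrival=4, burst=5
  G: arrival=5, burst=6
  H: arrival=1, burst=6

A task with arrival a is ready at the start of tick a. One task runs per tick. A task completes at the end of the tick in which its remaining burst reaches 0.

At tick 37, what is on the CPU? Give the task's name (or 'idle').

t=0: queue=[A,C] q_used=0 → run A
t=1: queue=[A,C,B,H] q_used=1 → run A
t=2: queue=[A,C,B,H,E] q_used=2 → run A
t=3: queue=[A,C,B,H,E] q_used=3 → run A
t=4: queue=[C,B,H,E,A,F] q_used=0 → run C
t=5: queue=[C,B,H,E,A,F,G] q_used=1 → run C
t=6: queue=[C,B,H,E,A,F,G] q_used=2 → run C
t=7: queue=[C,B,H,E,A,F,G] q_used=3 → run C
t=8: queue=[B,H,E,A,F,G,C] q_used=0 → run B
t=9: queue=[B,H,E,A,F,G,C] q_used=1 → run B
t=10: queue=[B,H,E,A,F,G,C] q_used=2 → run B
t=11: queue=[H,E,A,F,G,C] q_used=0 → run H
t=12: queue=[H,E,A,F,G,C] q_used=1 → run H
t=13: queue=[H,E,A,F,G,C] q_used=2 → run H
t=14: queue=[H,E,A,F,G,C] q_used=3 → run H
t=15: queue=[E,A,F,G,C,H] q_used=0 → run E
t=16: queue=[E,A,F,G,C,H] q_used=1 → run E
t=17: queue=[E,A,F,G,C,H] q_used=2 → run E
t=18: queue=[E,A,F,G,C,H] q_used=3 → run E
t=19: queue=[A,F,G,C,H,E] q_used=0 → run A
t=20: queue=[A,F,G,C,H,E] q_used=1 → run A
t=21: queue=[A,F,G,C,H,E] q_used=2 → run A
t=22: queue=[A,F,G,C,H,E] q_used=3 → run A
t=23: queue=[F,G,C,H,E] q_used=0 → run F
t=24: queue=[F,G,C,H,E] q_used=1 → run F
t=25: queue=[F,G,C,H,E] q_used=2 → run F
t=26: queue=[F,G,C,H,E] q_used=3 → run F
t=27: queue=[G,C,H,E,F] q_used=0 → run G
t=28: queue=[G,C,H,E,F] q_used=1 → run G
t=29: queue=[G,C,H,E,F] q_used=2 → run G
t=30: queue=[G,C,H,E,F] q_used=3 → run G
t=31: queue=[C,H,E,F,G] q_used=0 → run C
t=32: queue=[C,H,E,F,G] q_used=1 → run C
t=33: queue=[C,H,E,F,G] q_used=2 → run C
t=34: queue=[C,H,E,F,G] q_used=3 → run C
t=35: queue=[H,E,F,G] q_used=0 → run H
t=36: queue=[H,E,F,G] q_used=1 → run H
t=37: queue=[E,F,G] q_used=0 → run E
t=38: queue=[E,F,G] q_used=1 → run E
t=39: queue=[E,F,G] q_used=2 → run E
t=40: queue=[E,F,G] q_used=3 → run E
t=41: queue=[F,G] q_used=0 → run F
t=42: queue=[G] q_used=0 → run G
t=43: queue=[G] q_used=1 → run G
t=44: (idle)
t=45: (idle)
t=46: (idle)
t=47: (idle)
t=48: (idle)

running at tick 37 = E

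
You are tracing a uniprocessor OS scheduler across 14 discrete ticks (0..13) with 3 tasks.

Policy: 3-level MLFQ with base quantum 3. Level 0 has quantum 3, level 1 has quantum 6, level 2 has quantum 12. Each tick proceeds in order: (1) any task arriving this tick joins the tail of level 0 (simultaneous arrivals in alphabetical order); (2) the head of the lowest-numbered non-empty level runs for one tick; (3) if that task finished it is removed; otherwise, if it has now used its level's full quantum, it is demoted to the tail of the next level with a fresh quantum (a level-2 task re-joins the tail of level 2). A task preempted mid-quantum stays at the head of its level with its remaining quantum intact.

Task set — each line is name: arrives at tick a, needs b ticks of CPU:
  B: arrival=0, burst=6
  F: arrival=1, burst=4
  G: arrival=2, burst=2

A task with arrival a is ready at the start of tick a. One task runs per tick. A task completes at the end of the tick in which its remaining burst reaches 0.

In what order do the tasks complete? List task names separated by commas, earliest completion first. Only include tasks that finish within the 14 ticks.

completion order = G, B, F

t=0: L0/L1/L2 = B/-/- → run B
t=1: L0/L1/L2 = BF/-/- → run B
t=2: L0/L1/L2 = BFG/-/- → run B
t=3: L0/L1/L2 = FG/B/- → run F
t=4: L0/L1/L2 = FG/B/- → run F
t=5: L0/L1/L2 = FG/B/- → run F
t=6: L0/L1/L2 = G/BF/- → run G
t=7: L0/L1/L2 = G/BF/- → run G
t=8: L0/L1/L2 = -/BF/- → run B
t=9: L0/L1/L2 = -/BF/- → run B
t=10: L0/L1/L2 = -/BF/- → run B
t=11: L0/L1/L2 = -/F/- → run F
t=12: (idle)
t=13: (idle)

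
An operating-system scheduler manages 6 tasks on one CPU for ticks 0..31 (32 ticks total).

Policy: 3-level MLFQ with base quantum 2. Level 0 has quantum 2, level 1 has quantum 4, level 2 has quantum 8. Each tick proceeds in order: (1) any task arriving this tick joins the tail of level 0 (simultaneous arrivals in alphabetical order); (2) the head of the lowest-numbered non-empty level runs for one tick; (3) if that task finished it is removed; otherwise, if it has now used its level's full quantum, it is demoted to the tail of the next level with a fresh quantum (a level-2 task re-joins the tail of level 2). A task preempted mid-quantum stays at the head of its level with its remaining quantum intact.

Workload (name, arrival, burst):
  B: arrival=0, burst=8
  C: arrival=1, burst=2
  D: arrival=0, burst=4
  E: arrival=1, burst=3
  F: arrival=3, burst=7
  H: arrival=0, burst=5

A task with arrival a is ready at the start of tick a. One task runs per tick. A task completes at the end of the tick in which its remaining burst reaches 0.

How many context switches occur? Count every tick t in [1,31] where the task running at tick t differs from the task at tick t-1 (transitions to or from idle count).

context switches = 13

t=0: L0/L1/L2 = BDH/-/- → run B
t=1: L0/L1/L2 = BDHCE/-/- → run B
t=2: L0/L1/L2 = DHCE/B/- → run D
t=3: L0/L1/L2 = DHCEF/B/- → run D
t=4: L0/L1/L2 = HCEF/BD/- → run H
t=5: L0/L1/L2 = HCEF/BD/- → run H
t=6: L0/L1/L2 = CEF/BDH/- → run C
t=7: L0/L1/L2 = CEF/BDH/- → run C
t=8: L0/L1/L2 = EF/BDH/- → run E
t=9: L0/L1/L2 = EF/BDH/- → run E
t=10: L0/L1/L2 = F/BDHE/- → run F
t=11: L0/L1/L2 = F/BDHE/- → run F
t=12: L0/L1/L2 = -/BDHEF/- → run B
t=13: L0/L1/L2 = -/BDHEF/- → run B
t=14: L0/L1/L2 = -/BDHEF/- → run B
t=15: L0/L1/L2 = -/BDHEF/- → run B
t=16: L0/L1/L2 = -/DHEF/B → run D
t=17: L0/L1/L2 = -/DHEF/B → run D
t=18: L0/L1/L2 = -/HEF/B → run H
t=19: L0/L1/L2 = -/HEF/B → run H
t=20: L0/L1/L2 = -/HEF/B → run H
t=21: L0/L1/L2 = -/EF/B → run E
t=22: L0/L1/L2 = -/F/B → run F
t=23: L0/L1/L2 = -/F/B → run F
t=24: L0/L1/L2 = -/F/B → run F
t=25: L0/L1/L2 = -/F/B → run F
t=26: L0/L1/L2 = -/-/BF → run B
t=27: L0/L1/L2 = -/-/BF → run B
t=28: L0/L1/L2 = -/-/F → run F
t=29: (idle)
t=30: (idle)
t=31: (idle)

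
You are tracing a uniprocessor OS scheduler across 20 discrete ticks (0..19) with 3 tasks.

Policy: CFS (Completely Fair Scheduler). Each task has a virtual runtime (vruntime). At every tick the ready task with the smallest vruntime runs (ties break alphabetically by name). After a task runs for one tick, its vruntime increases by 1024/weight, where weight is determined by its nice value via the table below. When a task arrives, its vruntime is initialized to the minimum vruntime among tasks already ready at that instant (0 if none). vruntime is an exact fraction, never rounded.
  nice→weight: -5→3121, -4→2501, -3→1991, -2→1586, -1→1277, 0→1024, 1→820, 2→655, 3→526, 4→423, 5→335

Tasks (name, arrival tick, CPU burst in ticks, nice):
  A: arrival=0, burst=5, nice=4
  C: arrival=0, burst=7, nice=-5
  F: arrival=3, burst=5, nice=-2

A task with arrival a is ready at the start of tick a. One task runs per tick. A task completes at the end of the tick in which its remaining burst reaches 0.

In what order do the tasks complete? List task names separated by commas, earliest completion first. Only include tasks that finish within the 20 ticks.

completion order = C, F, A

t=0: vr[A=0 C=0] → run A
t=1: vr[A=1024/423 C=0] → run C
t=2: vr[A=1024/423 C=1024/3121] → run C
t=3: vr[A=1024/423 C=2048/3121 F=2048/3121] → run C
t=4: vr[A=1024/423 C=3072/3121 F=2048/3121] → run F
t=5: vr[A=1024/423 C=3072/3121 F=3222016/2474953] → run C
t=6: vr[A=1024/423 C=4096/3121 F=3222016/2474953] → run F
t=7: vr[A=1024/423 C=4096/3121 F=4819968/2474953] → run C
t=8: vr[A=1024/423 C=5120/3121 F=4819968/2474953] → run C
t=9: vr[A=1024/423 C=6144/3121 F=4819968/2474953] → run F
t=10: vr[A=1024/423 C=6144/3121 F=6417920/2474953] → run C
t=11: vr[A=1024/423 F=6417920/2474953] → run A
t=12: vr[A=2048/423 F=6417920/2474953] → run F
t=13: vr[A=2048/423 F=8015872/2474953] → run F
t=14: vr[A=2048/423] → run A
t=15: vr[A=1024/141] → run A
t=16: vr[A=4096/423] → run A
t=17: (idle)
t=18: (idle)
t=19: (idle)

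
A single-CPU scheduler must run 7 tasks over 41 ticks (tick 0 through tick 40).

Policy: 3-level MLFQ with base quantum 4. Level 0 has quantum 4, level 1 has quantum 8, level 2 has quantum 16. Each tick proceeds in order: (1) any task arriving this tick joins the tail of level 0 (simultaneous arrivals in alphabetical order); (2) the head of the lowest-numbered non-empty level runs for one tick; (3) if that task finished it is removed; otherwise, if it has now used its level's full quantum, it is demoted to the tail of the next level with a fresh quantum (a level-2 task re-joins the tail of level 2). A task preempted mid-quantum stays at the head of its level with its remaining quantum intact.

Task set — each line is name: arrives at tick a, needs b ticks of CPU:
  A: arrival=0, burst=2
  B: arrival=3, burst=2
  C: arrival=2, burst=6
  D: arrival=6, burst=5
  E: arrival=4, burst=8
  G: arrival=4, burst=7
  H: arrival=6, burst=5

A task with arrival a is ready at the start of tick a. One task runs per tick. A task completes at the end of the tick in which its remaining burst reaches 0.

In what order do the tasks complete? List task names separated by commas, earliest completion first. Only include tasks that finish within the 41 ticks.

completion order = A, B, C, E, G, D, H

t=0: L0/L1/L2 = A/-/- → run A
t=1: L0/L1/L2 = A/-/- → run A
t=2: L0/L1/L2 = C/-/- → run C
t=3: L0/L1/L2 = CB/-/- → run C
t=4: L0/L1/L2 = CBEG/-/- → run C
t=5: L0/L1/L2 = CBEG/-/- → run C
t=6: L0/L1/L2 = BEGDH/C/- → run B
t=7: L0/L1/L2 = BEGDH/C/- → run B
t=8: L0/L1/L2 = EGDH/C/- → run E
t=9: L0/L1/L2 = EGDH/C/- → run E
t=10: L0/L1/L2 = EGDH/C/- → run E
t=11: L0/L1/L2 = EGDH/C/- → run E
t=12: L0/L1/L2 = GDH/CE/- → run G
t=13: L0/L1/L2 = GDH/CE/- → run G
t=14: L0/L1/L2 = GDH/CE/- → run G
t=15: L0/L1/L2 = GDH/CE/- → run G
t=16: L0/L1/L2 = DH/CEG/- → run D
t=17: L0/L1/L2 = DH/CEG/- → run D
t=18: L0/L1/L2 = DH/CEG/- → run D
t=19: L0/L1/L2 = DH/CEG/- → run D
t=20: L0/L1/L2 = H/CEGD/- → run H
t=21: L0/L1/L2 = H/CEGD/- → run H
t=22: L0/L1/L2 = H/CEGD/- → run H
t=23: L0/L1/L2 = H/CEGD/- → run H
t=24: L0/L1/L2 = -/CEGDH/- → run C
t=25: L0/L1/L2 = -/CEGDH/- → run C
t=26: L0/L1/L2 = -/EGDH/- → run E
t=27: L0/L1/L2 = -/EGDH/- → run E
t=28: L0/L1/L2 = -/EGDH/- → run E
t=29: L0/L1/L2 = -/EGDH/- → run E
t=30: L0/L1/L2 = -/GDH/- → run G
t=31: L0/L1/L2 = -/GDH/- → run G
t=32: L0/L1/L2 = -/GDH/- → run G
t=33: L0/L1/L2 = -/DH/- → run D
t=34: L0/L1/L2 = -/H/- → run H
t=35: (idle)
t=36: (idle)
t=37: (idle)
t=38: (idle)
t=39: (idle)
t=40: (idle)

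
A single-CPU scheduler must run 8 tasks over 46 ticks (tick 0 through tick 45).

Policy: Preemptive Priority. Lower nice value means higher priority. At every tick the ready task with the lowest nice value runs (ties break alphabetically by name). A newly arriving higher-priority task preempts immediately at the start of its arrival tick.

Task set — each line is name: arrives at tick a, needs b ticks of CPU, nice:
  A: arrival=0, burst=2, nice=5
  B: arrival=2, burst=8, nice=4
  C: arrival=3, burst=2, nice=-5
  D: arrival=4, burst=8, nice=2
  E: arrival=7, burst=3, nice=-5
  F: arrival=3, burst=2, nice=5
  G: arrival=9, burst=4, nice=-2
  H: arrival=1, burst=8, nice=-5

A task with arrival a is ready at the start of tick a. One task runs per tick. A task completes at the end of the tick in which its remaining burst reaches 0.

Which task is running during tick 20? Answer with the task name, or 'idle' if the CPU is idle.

running at tick 20 = D

t=0: ready={A} → run A
t=1: ready={A,H} → run H
t=2: ready={A,B,H} → run H
t=3: ready={A,B,C,F,H} → run C
t=4: ready={A,B,C,D,F,H} → run C
t=5: ready={A,B,D,F,H} → run H
t=6: ready={A,B,D,F,H} → run H
t=7: ready={A,B,D,E,F,H} → run E
t=8: ready={A,B,D,E,F,H} → run E
t=9: ready={A,B,D,E,F,G,H} → run E
t=10: ready={A,B,D,F,G,H} → run H
t=11: ready={A,B,D,F,G,H} → run H
t=12: ready={A,B,D,F,G,H} → run H
t=13: ready={A,B,D,F,G,H} → run H
t=14: ready={A,B,D,F,G} → run G
t=15: ready={A,B,D,F,G} → run G
t=16: ready={A,B,D,F,G} → run G
t=17: ready={A,B,D,F,G} → run G
t=18: ready={A,B,D,F} → run D
t=19: ready={A,B,D,F} → run D
t=20: ready={A,B,D,F} → run D
t=21: ready={A,B,D,F} → run D
t=22: ready={A,B,D,F} → run D
t=23: ready={A,B,D,F} → run D
t=24: ready={A,B,D,F} → run D
t=25: ready={A,B,D,F} → run D
t=26: ready={A,B,F} → run B
t=27: ready={A,B,F} → run B
t=28: ready={A,B,F} → run B
t=29: ready={A,B,F} → run B
t=30: ready={A,B,F} → run B
t=31: ready={A,B,F} → run B
t=32: ready={A,B,F} → run B
t=33: ready={A,B,F} → run B
t=34: ready={A,F} → run A
t=35: ready={F} → run F
t=36: ready={F} → run F
t=37: (idle)
t=38: (idle)
t=39: (idle)
t=40: (idle)
t=41: (idle)
t=42: (idle)
t=43: (idle)
t=44: (idle)
t=45: (idle)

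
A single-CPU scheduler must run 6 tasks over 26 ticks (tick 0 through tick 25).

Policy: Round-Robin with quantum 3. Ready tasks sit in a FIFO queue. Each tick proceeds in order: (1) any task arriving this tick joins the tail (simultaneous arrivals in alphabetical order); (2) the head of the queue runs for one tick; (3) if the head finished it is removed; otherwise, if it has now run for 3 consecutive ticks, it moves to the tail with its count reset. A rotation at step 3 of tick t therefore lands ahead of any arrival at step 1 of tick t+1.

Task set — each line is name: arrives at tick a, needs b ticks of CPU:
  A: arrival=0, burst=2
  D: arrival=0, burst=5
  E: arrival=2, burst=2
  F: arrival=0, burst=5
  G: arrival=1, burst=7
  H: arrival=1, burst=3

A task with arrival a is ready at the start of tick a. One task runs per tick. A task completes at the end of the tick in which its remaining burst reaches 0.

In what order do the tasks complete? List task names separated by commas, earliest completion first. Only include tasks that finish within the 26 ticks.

completion order = A, H, E, D, F, G

t=0: queue=[A,D,F] q_used=0 → run A
t=1: queue=[A,D,F,G,H] q_used=1 → run A
t=2: queue=[D,F,G,H,E] q_used=0 → run D
t=3: queue=[D,F,G,H,E] q_used=1 → run D
t=4: queue=[D,F,G,H,E] q_used=2 → run D
t=5: queue=[F,G,H,E,D] q_used=0 → run F
t=6: queue=[F,G,H,E,D] q_used=1 → run F
t=7: queue=[F,G,H,E,D] q_used=2 → run F
t=8: queue=[G,H,E,D,F] q_used=0 → run G
t=9: queue=[G,H,E,D,F] q_used=1 → run G
t=10: queue=[G,H,E,D,F] q_used=2 → run G
t=11: queue=[H,E,D,F,G] q_used=0 → run H
t=12: queue=[H,E,D,F,G] q_used=1 → run H
t=13: queue=[H,E,D,F,G] q_used=2 → run H
t=14: queue=[E,D,F,G] q_used=0 → run E
t=15: queue=[E,D,F,G] q_used=1 → run E
t=16: queue=[D,F,G] q_used=0 → run D
t=17: queue=[D,F,G] q_used=1 → run D
t=18: queue=[F,G] q_used=0 → run F
t=19: queue=[F,G] q_used=1 → run F
t=20: queue=[G] q_used=0 → run G
t=21: queue=[G] q_used=1 → run G
t=22: queue=[G] q_used=2 → run G
t=23: queue=[G] q_used=0 → run G
t=24: (idle)
t=25: (idle)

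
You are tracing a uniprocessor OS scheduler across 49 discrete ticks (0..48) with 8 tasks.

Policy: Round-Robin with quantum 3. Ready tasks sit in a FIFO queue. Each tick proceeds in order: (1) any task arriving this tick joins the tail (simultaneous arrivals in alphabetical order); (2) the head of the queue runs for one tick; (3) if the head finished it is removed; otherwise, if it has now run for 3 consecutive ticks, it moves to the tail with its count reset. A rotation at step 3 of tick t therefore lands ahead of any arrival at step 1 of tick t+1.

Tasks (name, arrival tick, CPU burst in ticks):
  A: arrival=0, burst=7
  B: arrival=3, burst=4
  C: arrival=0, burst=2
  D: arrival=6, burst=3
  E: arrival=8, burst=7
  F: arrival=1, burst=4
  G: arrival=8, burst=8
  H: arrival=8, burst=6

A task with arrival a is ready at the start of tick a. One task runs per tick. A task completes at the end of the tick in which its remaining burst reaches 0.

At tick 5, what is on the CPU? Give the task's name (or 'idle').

running at tick 5 = F

t=0: queue=[A,C] q_used=0 → run A
t=1: queue=[A,C,F] q_used=1 → run A
t=2: queue=[A,C,F] q_used=2 → run A
t=3: queue=[C,F,A,B] q_used=0 → run C
t=4: queue=[C,F,A,B] q_used=1 → run C
t=5: queue=[F,A,B] q_used=0 → run F
t=6: queue=[F,A,B,D] q_used=1 → run F
t=7: queue=[F,A,B,D] q_used=2 → run F
t=8: queue=[A,B,D,F,E,G,H] q_used=0 → run A
t=9: queue=[A,B,D,F,E,G,H] q_used=1 → run A
t=10: queue=[A,B,D,F,E,G,H] q_used=2 → run A
t=11: queue=[B,D,F,E,G,H,A] q_used=0 → run B
t=12: queue=[B,D,F,E,G,H,A] q_used=1 → run B
t=13: queue=[B,D,F,E,G,H,A] q_used=2 → run B
t=14: queue=[D,F,E,G,H,A,B] q_used=0 → run D
t=15: queue=[D,F,E,G,H,A,B] q_used=1 → run D
t=16: queue=[D,F,E,G,H,A,B] q_used=2 → run D
t=17: queue=[F,E,G,H,A,B] q_used=0 → run F
t=18: queue=[E,G,H,A,B] q_used=0 → run E
t=19: queue=[E,G,H,A,B] q_used=1 → run E
t=20: queue=[E,G,H,A,B] q_used=2 → run E
t=21: queue=[G,H,A,B,E] q_used=0 → run G
t=22: queue=[G,H,A,B,E] q_used=1 → run G
t=23: queue=[G,H,A,B,E] q_used=2 → run G
t=24: queue=[H,A,B,E,G] q_used=0 → run H
t=25: queue=[H,A,B,E,G] q_used=1 → run H
t=26: queue=[H,A,B,E,G] q_used=2 → run H
t=27: queue=[A,B,E,G,H] q_used=0 → run A
t=28: queue=[B,E,G,H] q_used=0 → run B
t=29: queue=[E,G,H] q_used=0 → run E
t=30: queue=[E,G,H] q_used=1 → run E
t=31: queue=[E,G,H] q_used=2 → run E
t=32: queue=[G,H,E] q_used=0 → run G
t=33: queue=[G,H,E] q_used=1 → run G
t=34: queue=[G,H,E] q_used=2 → run G
t=35: queue=[H,E,G] q_used=0 → run H
t=36: queue=[H,E,G] q_used=1 → run H
t=37: queue=[H,E,G] q_used=2 → run H
t=38: queue=[E,G] q_used=0 → run E
t=39: queue=[G] q_used=0 → run G
t=40: queue=[G] q_used=1 → run G
t=41: (idle)
t=42: (idle)
t=43: (idle)
t=44: (idle)
t=45: (idle)
t=46: (idle)
t=47: (idle)
t=48: (idle)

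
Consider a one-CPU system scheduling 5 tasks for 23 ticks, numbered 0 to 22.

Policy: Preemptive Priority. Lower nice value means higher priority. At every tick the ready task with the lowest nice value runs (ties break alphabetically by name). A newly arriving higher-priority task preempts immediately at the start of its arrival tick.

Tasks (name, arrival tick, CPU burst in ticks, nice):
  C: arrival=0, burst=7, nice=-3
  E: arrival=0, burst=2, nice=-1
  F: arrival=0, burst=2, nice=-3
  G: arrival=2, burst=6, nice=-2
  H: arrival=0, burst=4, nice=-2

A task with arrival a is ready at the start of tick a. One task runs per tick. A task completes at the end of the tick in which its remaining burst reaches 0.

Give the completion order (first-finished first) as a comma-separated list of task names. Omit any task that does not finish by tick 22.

completion order = C, F, G, H, E

t=0: ready={C,E,F,H} → run C
t=1: ready={C,E,F,H} → run C
t=2: ready={C,E,F,G,H} → run C
t=3: ready={C,E,F,G,H} → run C
t=4: ready={C,E,F,G,H} → run C
t=5: ready={C,E,F,G,H} → run C
t=6: ready={C,E,F,G,H} → run C
t=7: ready={E,F,G,H} → run F
t=8: ready={E,F,G,H} → run F
t=9: ready={E,G,H} → run G
t=10: ready={E,G,H} → run G
t=11: ready={E,G,H} → run G
t=12: ready={E,G,H} → run G
t=13: ready={E,G,H} → run G
t=14: ready={E,G,H} → run G
t=15: ready={E,H} → run H
t=16: ready={E,H} → run H
t=17: ready={E,H} → run H
t=18: ready={E,H} → run H
t=19: ready={E} → run E
t=20: ready={E} → run E
t=21: (idle)
t=22: (idle)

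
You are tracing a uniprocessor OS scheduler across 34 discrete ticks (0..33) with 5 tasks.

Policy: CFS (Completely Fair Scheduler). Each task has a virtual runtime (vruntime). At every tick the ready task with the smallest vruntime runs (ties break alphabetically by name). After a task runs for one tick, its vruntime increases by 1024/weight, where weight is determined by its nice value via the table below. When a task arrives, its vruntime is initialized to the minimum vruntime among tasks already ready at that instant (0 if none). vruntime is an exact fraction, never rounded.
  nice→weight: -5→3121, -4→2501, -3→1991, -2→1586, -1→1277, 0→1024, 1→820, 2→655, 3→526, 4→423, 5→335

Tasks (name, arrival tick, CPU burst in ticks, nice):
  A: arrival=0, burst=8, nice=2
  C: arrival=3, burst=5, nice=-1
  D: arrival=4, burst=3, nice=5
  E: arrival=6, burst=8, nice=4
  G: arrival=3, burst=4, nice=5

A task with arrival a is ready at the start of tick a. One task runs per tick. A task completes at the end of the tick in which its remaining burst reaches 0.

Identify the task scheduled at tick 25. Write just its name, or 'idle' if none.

t=0: vr[A=0] → run A
t=1: vr[A=1024/655] → run A
t=2: vr[A=2048/655] → run A
t=3: vr[A=3072/655 C=3072/655 G=3072/655] → run A
t=4: vr[A=4096/655 C=3072/655 D=3072/655 G=3072/655] → run C
t=5: vr[A=4096/655 C=4593664/836435 D=3072/655 G=3072/655] → run D
t=6: vr[A=4096/655 C=4593664/836435 D=339968/43885 E=3072/655 G=3072/655] → run E
t=7: vr[A=4096/655 C=4593664/836435 D=339968/43885 E=1970176/277065 G=3072/655] → run G
t=8: vr[A=4096/655 C=4593664/836435 D=339968/43885 E=1970176/277065 G=339968/43885] → run C
t=9: vr[A=4096/655 C=5264384/836435 D=339968/43885 E=1970176/277065 G=339968/43885] → run A
t=10: vr[A=1024/131 C=5264384/836435 D=339968/43885 E=1970176/277065 G=339968/43885] → run C
t=11: vr[A=1024/131 C=5935104/836435 D=339968/43885 E=1970176/277065 G=339968/43885] → run C
t=12: vr[A=1024/131 C=6605824/836435 D=339968/43885 E=1970176/277065 G=339968/43885] → run E
t=13: vr[A=1024/131 C=6605824/836435 D=339968/43885 E=2640896/277065 G=339968/43885] → run D
t=14: vr[A=1024/131 C=6605824/836435 D=474112/43885 E=2640896/277065 G=339968/43885] → run G
t=15: vr[A=1024/131 C=6605824/836435 D=474112/43885 E=2640896/277065 G=474112/43885] → run A
t=16: vr[A=6144/655 C=6605824/836435 D=474112/43885 E=2640896/277065 G=474112/43885] → run C
t=17: vr[A=6144/655 D=474112/43885 E=2640896/277065 G=474112/43885] → run A
t=18: vr[A=7168/655 D=474112/43885 E=2640896/277065 G=474112/43885] → run E
t=19: vr[A=7168/655 D=474112/43885 E=1103872/92355 G=474112/43885] → run D
t=20: vr[A=7168/655 E=1103872/92355 G=474112/43885] → run G
t=21: vr[A=7168/655 E=1103872/92355 G=608256/43885] → run A
t=22: vr[E=1103872/92355 G=608256/43885] → run E
t=23: vr[E=3982336/277065 G=608256/43885] → run G
t=24: vr[E=3982336/277065] → run E
t=25: vr[E=4653056/277065] → run E
t=26: vr[E=1774592/92355] → run E
t=27: vr[E=5994496/277065] → run E
t=28: (idle)
t=29: (idle)
t=30: (idle)
t=31: (idle)
t=32: (idle)
t=33: (idle)

running at tick 25 = E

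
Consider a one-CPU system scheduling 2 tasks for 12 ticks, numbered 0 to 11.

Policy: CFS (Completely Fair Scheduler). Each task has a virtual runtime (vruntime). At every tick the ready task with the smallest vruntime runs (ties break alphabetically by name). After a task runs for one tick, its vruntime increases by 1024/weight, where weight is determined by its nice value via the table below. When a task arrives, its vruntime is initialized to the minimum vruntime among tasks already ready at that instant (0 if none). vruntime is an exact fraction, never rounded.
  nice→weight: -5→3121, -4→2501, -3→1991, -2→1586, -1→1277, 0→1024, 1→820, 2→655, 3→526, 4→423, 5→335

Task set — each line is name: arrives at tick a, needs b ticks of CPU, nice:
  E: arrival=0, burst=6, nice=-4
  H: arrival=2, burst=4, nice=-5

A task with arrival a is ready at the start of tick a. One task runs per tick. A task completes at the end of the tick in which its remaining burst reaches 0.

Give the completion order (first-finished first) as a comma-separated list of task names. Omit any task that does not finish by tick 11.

completion order = H, E

t=0: vr[E=0] → run E
t=1: vr[E=1024/2501] → run E
t=2: vr[E=2048/2501 H=2048/2501] → run E
t=3: vr[E=3072/2501 H=2048/2501] → run H
t=4: vr[E=3072/2501 H=8952832/7805621] → run H
t=5: vr[E=3072/2501 H=11513856/7805621] → run E
t=6: vr[E=4096/2501 H=11513856/7805621] → run H
t=7: vr[E=4096/2501 H=14074880/7805621] → run E
t=8: vr[E=5120/2501 H=14074880/7805621] → run H
t=9: vr[E=5120/2501] → run E
t=10: (idle)
t=11: (idle)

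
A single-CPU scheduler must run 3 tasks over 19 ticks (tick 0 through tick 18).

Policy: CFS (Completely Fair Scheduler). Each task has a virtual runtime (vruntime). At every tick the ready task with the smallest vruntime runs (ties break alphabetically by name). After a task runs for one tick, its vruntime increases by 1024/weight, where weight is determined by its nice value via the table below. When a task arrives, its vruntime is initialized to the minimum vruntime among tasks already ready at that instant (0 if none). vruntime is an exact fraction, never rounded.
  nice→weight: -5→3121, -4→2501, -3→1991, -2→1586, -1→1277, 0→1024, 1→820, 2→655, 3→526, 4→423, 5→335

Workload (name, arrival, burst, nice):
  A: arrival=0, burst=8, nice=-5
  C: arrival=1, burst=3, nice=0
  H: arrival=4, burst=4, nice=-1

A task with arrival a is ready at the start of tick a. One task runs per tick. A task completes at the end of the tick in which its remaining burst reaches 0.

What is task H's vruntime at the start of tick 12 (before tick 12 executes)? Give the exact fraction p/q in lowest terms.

vruntime(H, start of tick 12) = 10314752/3985517

t=0: vr[A=0] → run A
t=1: vr[A=1024/3121 C=1024/3121] → run A
t=2: vr[A=2048/3121 C=1024/3121] → run C
t=3: vr[A=2048/3121 C=4145/3121] → run A
t=4: vr[A=3072/3121 C=4145/3121 H=3072/3121] → run A
t=5: vr[A=4096/3121 C=4145/3121 H=3072/3121] → run H
t=6: vr[A=4096/3121 C=4145/3121 H=7118848/3985517] → run A
t=7: vr[A=5120/3121 C=4145/3121 H=7118848/3985517] → run C
t=8: vr[A=5120/3121 C=7266/3121 H=7118848/3985517] → run A
t=9: vr[A=6144/3121 C=7266/3121 H=7118848/3985517] → run H
t=10: vr[A=6144/3121 C=7266/3121 H=10314752/3985517] → run A
t=11: vr[A=7168/3121 C=7266/3121 H=10314752/3985517] → run A
t=12: vr[C=7266/3121 H=10314752/3985517] → run C
t=13: vr[H=10314752/3985517] → run H
t=14: vr[H=13510656/3985517] → run H
t=15: (idle)
t=16: (idle)
t=17: (idle)
t=18: (idle)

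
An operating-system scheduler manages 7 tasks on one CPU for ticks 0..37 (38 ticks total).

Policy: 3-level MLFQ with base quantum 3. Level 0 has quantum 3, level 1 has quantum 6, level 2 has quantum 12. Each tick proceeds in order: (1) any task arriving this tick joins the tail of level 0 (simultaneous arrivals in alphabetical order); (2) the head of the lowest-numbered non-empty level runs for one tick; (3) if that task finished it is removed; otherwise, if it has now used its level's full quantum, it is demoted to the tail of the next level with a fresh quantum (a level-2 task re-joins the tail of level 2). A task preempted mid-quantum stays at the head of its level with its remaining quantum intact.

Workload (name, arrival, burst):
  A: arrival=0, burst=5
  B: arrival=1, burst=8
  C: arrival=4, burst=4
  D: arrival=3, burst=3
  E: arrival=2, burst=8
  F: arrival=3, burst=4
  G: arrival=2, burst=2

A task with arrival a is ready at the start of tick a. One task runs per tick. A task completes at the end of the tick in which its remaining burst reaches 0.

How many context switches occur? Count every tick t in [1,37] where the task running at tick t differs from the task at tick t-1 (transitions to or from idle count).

t=0: L0/L1/L2 = A/-/- → run A
t=1: L0/L1/L2 = AB/-/- → run A
t=2: L0/L1/L2 = ABEG/-/- → run A
t=3: L0/L1/L2 = BEGDF/A/- → run B
t=4: L0/L1/L2 = BEGDFC/A/- → run B
t=5: L0/L1/L2 = BEGDFC/A/- → run B
t=6: L0/L1/L2 = EGDFC/AB/- → run E
t=7: L0/L1/L2 = EGDFC/AB/- → run E
t=8: L0/L1/L2 = EGDFC/AB/- → run E
t=9: L0/L1/L2 = GDFC/ABE/- → run G
t=10: L0/L1/L2 = GDFC/ABE/- → run G
t=11: L0/L1/L2 = DFC/ABE/- → run D
t=12: L0/L1/L2 = DFC/ABE/- → run D
t=13: L0/L1/L2 = DFC/ABE/- → run D
t=14: L0/L1/L2 = FC/ABE/- → run F
t=15: L0/L1/L2 = FC/ABE/- → run F
t=16: L0/L1/L2 = FC/ABE/- → run F
t=17: L0/L1/L2 = C/ABEF/- → run C
t=18: L0/L1/L2 = C/ABEF/- → run C
t=19: L0/L1/L2 = C/ABEF/- → run C
t=20: L0/L1/L2 = -/ABEFC/- → run A
t=21: L0/L1/L2 = -/ABEFC/- → run A
t=22: L0/L1/L2 = -/BEFC/- → run B
t=23: L0/L1/L2 = -/BEFC/- → run B
t=24: L0/L1/L2 = -/BEFC/- → run B
t=25: L0/L1/L2 = -/BEFC/- → run B
t=26: L0/L1/L2 = -/BEFC/- → run B
t=27: L0/L1/L2 = -/EFC/- → run E
t=28: L0/L1/L2 = -/EFC/- → run E
t=29: L0/L1/L2 = -/EFC/- → run E
t=30: L0/L1/L2 = -/EFC/- → run E
t=31: L0/L1/L2 = -/EFC/- → run E
t=32: L0/L1/L2 = -/FC/- → run F
t=33: L0/L1/L2 = -/C/- → run C
t=34: (idle)
t=35: (idle)
t=36: (idle)
t=37: (idle)

context switches = 12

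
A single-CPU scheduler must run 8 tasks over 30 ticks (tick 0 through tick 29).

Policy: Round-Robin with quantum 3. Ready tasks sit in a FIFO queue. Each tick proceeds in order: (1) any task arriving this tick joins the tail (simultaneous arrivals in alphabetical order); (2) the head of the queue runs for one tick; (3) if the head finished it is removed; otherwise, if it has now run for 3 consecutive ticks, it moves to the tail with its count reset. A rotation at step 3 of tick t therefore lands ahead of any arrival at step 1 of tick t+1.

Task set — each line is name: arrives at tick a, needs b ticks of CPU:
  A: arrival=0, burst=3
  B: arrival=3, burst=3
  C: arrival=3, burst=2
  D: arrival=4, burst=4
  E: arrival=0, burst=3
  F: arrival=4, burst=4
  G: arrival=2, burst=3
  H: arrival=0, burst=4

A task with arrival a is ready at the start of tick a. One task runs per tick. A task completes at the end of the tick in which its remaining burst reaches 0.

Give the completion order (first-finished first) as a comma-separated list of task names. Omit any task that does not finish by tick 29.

completion order = A, E, G, B, C, H, D, F

t=0: queue=[A,E,H] q_used=0 → run A
t=1: queue=[A,E,H] q_used=1 → run A
t=2: queue=[A,E,H,G] q_used=2 → run A
t=3: queue=[E,H,G,B,C] q_used=0 → run E
t=4: queue=[E,H,G,B,C,D,F] q_used=1 → run E
t=5: queue=[E,H,G,B,C,D,F] q_used=2 → run E
t=6: queue=[H,G,B,C,D,F] q_used=0 → run H
t=7: queue=[H,G,B,C,D,F] q_used=1 → run H
t=8: queue=[H,G,B,C,D,F] q_used=2 → run H
t=9: queue=[G,B,C,D,F,H] q_used=0 → run G
t=10: queue=[G,B,C,D,F,H] q_used=1 → run G
t=11: queue=[G,B,C,D,F,H] q_used=2 → run G
t=12: queue=[B,C,D,F,H] q_used=0 → run B
t=13: queue=[B,C,D,F,H] q_used=1 → run B
t=14: queue=[B,C,D,F,H] q_used=2 → run B
t=15: queue=[C,D,F,H] q_used=0 → run C
t=16: queue=[C,D,F,H] q_used=1 → run C
t=17: queue=[D,F,H] q_used=0 → run D
t=18: queue=[D,F,H] q_used=1 → run D
t=19: queue=[D,F,H] q_used=2 → run D
t=20: queue=[F,H,D] q_used=0 → run F
t=21: queue=[F,H,D] q_used=1 → run F
t=22: queue=[F,H,D] q_used=2 → run F
t=23: queue=[H,D,F] q_used=0 → run H
t=24: queue=[D,F] q_used=0 → run D
t=25: queue=[F] q_used=0 → run F
t=26: (idle)
t=27: (idle)
t=28: (idle)
t=29: (idle)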